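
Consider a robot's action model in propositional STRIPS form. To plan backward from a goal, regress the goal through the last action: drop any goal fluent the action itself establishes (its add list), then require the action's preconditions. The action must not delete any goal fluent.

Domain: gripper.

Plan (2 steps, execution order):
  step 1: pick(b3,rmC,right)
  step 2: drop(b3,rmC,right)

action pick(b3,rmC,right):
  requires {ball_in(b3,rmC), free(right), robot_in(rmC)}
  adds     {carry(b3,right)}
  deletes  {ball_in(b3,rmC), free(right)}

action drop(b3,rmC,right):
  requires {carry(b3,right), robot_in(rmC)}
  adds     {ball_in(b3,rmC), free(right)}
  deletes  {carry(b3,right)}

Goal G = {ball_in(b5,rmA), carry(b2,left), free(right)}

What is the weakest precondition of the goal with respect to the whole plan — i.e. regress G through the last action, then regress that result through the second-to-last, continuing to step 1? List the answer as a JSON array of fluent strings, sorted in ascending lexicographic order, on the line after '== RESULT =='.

Work backward from the goal:
  through step 2 (drop(b3,rmC,right)): drop {free(right)}, keep {ball_in(b5,rmA), carry(b2,left)}, require {carry(b3,right), robot_in(rmC)}
    → {ball_in(b5,rmA), carry(b2,left), carry(b3,right), robot_in(rmC)}
  through step 1 (pick(b3,rmC,right)): drop {carry(b3,right)}, keep {ball_in(b5,rmA), carry(b2,left), robot_in(rmC)}, require {ball_in(b3,rmC), free(right), robot_in(rmC)}
    → {ball_in(b3,rmC), ball_in(b5,rmA), carry(b2,left), free(right), robot_in(rmC)}

== RESULT ==
["ball_in(b3,rmC)", "ball_in(b5,rmA)", "carry(b2,left)", "free(right)", "robot_in(rmC)"]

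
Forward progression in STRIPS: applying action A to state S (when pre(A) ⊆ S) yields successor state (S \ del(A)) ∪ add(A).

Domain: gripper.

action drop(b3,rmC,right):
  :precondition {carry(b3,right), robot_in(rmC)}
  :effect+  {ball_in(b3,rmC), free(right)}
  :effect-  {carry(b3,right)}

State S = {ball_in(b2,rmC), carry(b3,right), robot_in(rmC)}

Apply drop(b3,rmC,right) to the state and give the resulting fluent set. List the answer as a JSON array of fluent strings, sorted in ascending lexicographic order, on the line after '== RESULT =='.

Progress:
  pre ⊆ S: {carry(b3,right), robot_in(rmC)} ⊆ S  — applicable
  S \ del = {ball_in(b2,rmC), robot_in(rmC)}
  ∪ add   = {ball_in(b2,rmC), ball_in(b3,rmC), free(right), robot_in(rmC)}

== RESULT ==
["ball_in(b2,rmC)", "ball_in(b3,rmC)", "free(right)", "robot_in(rmC)"]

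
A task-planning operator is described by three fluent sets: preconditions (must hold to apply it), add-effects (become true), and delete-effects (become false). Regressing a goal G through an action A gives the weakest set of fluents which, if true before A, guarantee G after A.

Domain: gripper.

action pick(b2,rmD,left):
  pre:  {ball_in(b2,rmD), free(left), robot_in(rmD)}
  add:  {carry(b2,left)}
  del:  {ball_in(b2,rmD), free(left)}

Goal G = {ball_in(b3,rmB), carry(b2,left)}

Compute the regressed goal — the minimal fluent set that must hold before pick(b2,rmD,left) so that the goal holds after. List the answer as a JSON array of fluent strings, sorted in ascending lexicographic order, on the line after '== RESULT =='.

Compute (G \ add) ∪ pre:
  G ∩ del = {}  (empty — regression defined)
  G \ add = {ball_in(b3,rmB), carry(b2,left)} \ {carry(b2,left)} = {ball_in(b3,rmB)}
  ∪ pre   = {ball_in(b3,rmB)} ∪ {ball_in(b2,rmD), free(left), robot_in(rmD)}
          = {ball_in(b2,rmD), ball_in(b3,rmB), free(left), robot_in(rmD)}

== RESULT ==
["ball_in(b2,rmD)", "ball_in(b3,rmB)", "free(left)", "robot_in(rmD)"]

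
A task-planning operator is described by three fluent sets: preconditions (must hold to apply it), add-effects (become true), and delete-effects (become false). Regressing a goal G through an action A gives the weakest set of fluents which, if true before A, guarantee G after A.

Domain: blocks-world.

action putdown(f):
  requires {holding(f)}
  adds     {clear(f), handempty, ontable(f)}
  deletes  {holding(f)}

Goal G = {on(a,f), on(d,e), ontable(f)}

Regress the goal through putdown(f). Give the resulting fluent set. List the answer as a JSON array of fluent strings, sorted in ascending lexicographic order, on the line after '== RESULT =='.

Compute (G \ add) ∪ pre:
  G ∩ del = {}  (empty — regression defined)
  G \ add = {on(a,f), on(d,e), ontable(f)} \ {clear(f), handempty, ontable(f)} = {on(a,f), on(d,e)}
  ∪ pre   = {on(a,f), on(d,e)} ∪ {holding(f)}
          = {holding(f), on(a,f), on(d,e)}

== RESULT ==
["holding(f)", "on(a,f)", "on(d,e)"]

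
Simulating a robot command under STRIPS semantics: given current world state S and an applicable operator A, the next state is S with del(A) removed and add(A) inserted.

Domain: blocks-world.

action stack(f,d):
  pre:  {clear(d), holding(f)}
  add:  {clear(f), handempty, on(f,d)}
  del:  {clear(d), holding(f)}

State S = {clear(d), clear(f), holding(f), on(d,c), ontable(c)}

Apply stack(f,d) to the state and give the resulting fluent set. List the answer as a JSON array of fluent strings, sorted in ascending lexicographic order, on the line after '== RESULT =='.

Progress:
  pre ⊆ S: {clear(d), holding(f)} ⊆ S  — applicable
  S \ del = {clear(f), on(d,c), ontable(c)}
  ∪ add   = {clear(f), handempty, on(d,c), on(f,d), ontable(c)}

== RESULT ==
["clear(f)", "handempty", "on(d,c)", "on(f,d)", "ontable(c)"]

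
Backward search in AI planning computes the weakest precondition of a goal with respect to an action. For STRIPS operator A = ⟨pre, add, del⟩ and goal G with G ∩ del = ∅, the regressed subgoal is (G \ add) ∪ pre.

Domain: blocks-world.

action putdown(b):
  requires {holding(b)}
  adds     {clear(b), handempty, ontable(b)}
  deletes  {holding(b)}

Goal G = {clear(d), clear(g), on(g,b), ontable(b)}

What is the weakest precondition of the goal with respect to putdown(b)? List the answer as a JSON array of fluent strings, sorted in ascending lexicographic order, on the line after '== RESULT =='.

Regress:
  G ∩ del = {}  (empty — regression defined)
  G \ add = {clear(d), clear(g), on(g,b), ontable(b)} \ {clear(b), handempty, ontable(b)} = {clear(d), clear(g), on(g,b)}
  ∪ pre   = {clear(d), clear(g), on(g,b)} ∪ {holding(b)}
          = {clear(d), clear(g), holding(b), on(g,b)}

== RESULT ==
["clear(d)", "clear(g)", "holding(b)", "on(g,b)"]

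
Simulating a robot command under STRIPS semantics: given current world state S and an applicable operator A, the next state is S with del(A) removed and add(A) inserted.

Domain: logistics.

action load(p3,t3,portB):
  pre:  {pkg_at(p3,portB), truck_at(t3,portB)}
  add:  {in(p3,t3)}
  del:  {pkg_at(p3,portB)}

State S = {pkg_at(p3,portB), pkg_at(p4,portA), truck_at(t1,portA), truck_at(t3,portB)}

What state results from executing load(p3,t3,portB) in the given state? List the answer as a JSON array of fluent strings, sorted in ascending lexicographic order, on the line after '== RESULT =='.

Progress:
  pre ⊆ S: {pkg_at(p3,portB), truck_at(t3,portB)} ⊆ S  — applicable
  S \ del = {pkg_at(p4,portA), truck_at(t1,portA), truck_at(t3,portB)}
  ∪ add   = {in(p3,t3), pkg_at(p4,portA), truck_at(t1,portA), truck_at(t3,portB)}

== RESULT ==
["in(p3,t3)", "pkg_at(p4,portA)", "truck_at(t1,portA)", "truck_at(t3,portB)"]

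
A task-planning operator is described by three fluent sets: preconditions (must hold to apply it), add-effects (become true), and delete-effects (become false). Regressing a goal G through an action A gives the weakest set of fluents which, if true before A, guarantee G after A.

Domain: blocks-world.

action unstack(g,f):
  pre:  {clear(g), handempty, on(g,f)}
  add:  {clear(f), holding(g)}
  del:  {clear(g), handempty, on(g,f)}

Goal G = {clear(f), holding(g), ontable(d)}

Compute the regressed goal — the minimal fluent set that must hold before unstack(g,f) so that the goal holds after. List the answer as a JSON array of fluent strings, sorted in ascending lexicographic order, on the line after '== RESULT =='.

Regress:
  G ∩ del = {}  (empty — regression defined)
  G \ add = {clear(f), holding(g), ontable(d)} \ {clear(f), holding(g)} = {ontable(d)}
  ∪ pre   = {ontable(d)} ∪ {clear(g), handempty, on(g,f)}
          = {clear(g), handempty, on(g,f), ontable(d)}

== RESULT ==
["clear(g)", "handempty", "on(g,f)", "ontable(d)"]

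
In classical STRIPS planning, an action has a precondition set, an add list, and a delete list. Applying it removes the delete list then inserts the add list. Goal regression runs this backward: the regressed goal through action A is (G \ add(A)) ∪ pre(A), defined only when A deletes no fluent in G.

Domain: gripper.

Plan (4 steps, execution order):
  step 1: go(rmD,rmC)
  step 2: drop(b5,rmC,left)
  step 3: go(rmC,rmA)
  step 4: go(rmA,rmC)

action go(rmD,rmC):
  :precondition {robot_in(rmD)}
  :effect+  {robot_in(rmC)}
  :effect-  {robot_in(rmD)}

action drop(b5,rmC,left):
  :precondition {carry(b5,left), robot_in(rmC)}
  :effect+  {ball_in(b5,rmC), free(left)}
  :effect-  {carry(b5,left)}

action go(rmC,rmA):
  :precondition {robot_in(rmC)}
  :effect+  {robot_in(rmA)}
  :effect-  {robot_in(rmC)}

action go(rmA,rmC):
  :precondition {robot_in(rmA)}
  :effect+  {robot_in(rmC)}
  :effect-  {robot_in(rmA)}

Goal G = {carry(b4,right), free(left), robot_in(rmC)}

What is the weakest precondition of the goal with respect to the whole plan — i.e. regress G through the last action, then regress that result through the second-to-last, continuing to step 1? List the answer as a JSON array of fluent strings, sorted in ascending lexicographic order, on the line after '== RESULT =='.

Regress step by step:
  through step 4 (go(rmA,rmC)): drop {robot_in(rmC)}, keep {carry(b4,right), free(left)}, require {robot_in(rmA)}
    → {carry(b4,right), free(left), robot_in(rmA)}
  through step 3 (go(rmC,rmA)): drop {robot_in(rmA)}, keep {carry(b4,right), free(left)}, require {robot_in(rmC)}
    → {carry(b4,right), free(left), robot_in(rmC)}
  through step 2 (drop(b5,rmC,left)): drop {free(left)}, keep {carry(b4,right), robot_in(rmC)}, require {carry(b5,left), robot_in(rmC)}
    → {carry(b4,right), carry(b5,left), robot_in(rmC)}
  through step 1 (go(rmD,rmC)): drop {robot_in(rmC)}, keep {carry(b4,right), carry(b5,left)}, require {robot_in(rmD)}
    → {carry(b4,right), carry(b5,left), robot_in(rmD)}

== RESULT ==
["carry(b4,right)", "carry(b5,left)", "robot_in(rmD)"]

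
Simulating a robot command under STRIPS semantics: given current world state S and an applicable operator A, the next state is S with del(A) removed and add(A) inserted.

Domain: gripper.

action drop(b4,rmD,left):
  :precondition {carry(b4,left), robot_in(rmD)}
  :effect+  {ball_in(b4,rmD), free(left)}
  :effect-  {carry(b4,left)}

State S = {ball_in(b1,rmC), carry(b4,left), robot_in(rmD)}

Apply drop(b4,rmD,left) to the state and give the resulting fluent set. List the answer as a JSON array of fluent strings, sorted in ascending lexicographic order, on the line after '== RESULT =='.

Compute (S \ del) ∪ add:
  pre ⊆ S: {carry(b4,left), robot_in(rmD)} ⊆ S  — applicable
  S \ del = {ball_in(b1,rmC), robot_in(rmD)}
  ∪ add   = {ball_in(b1,rmC), ball_in(b4,rmD), free(left), robot_in(rmD)}

== RESULT ==
["ball_in(b1,rmC)", "ball_in(b4,rmD)", "free(left)", "robot_in(rmD)"]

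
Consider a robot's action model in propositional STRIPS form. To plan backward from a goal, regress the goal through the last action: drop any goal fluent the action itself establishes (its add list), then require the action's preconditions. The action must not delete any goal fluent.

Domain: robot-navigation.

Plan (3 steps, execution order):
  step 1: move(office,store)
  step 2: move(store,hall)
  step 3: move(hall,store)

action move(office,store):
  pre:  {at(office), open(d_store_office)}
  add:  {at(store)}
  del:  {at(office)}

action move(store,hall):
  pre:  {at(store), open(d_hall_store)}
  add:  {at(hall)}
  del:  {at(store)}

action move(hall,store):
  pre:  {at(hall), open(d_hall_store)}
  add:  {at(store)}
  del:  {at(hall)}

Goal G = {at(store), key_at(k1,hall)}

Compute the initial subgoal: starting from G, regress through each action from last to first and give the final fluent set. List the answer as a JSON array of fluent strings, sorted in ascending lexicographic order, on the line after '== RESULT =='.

Work backward from the goal:
  through step 3 (move(hall,store)): drop {at(store)}, keep {key_at(k1,hall)}, require {at(hall), open(d_hall_store)}
    → {at(hall), key_at(k1,hall), open(d_hall_store)}
  through step 2 (move(store,hall)): drop {at(hall)}, keep {key_at(k1,hall), open(d_hall_store)}, require {at(store), open(d_hall_store)}
    → {at(store), key_at(k1,hall), open(d_hall_store)}
  through step 1 (move(office,store)): drop {at(store)}, keep {key_at(k1,hall), open(d_hall_store)}, require {at(office), open(d_store_office)}
    → {at(office), key_at(k1,hall), open(d_hall_store), open(d_store_office)}

== RESULT ==
["at(office)", "key_at(k1,hall)", "open(d_hall_store)", "open(d_store_office)"]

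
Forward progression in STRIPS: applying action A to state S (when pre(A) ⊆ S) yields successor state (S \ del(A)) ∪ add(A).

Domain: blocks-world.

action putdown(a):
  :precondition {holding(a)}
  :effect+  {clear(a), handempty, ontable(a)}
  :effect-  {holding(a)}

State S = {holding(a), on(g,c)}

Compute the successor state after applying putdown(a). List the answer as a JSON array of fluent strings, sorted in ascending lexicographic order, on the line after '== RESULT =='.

Progress:
  pre ⊆ S: {holding(a)} ⊆ S  — applicable
  S \ del = {on(g,c)}
  ∪ add   = {clear(a), handempty, on(g,c), ontable(a)}

== RESULT ==
["clear(a)", "handempty", "on(g,c)", "ontable(a)"]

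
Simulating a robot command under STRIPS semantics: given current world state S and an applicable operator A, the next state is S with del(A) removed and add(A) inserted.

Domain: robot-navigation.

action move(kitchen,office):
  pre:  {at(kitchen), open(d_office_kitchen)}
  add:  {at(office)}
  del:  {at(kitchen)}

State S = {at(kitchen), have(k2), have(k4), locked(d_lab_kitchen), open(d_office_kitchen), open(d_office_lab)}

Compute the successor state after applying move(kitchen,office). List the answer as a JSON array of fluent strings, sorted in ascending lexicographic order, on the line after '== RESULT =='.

Progress:
  pre ⊆ S: {at(kitchen), open(d_office_kitchen)} ⊆ S  — applicable
  S \ del = {have(k2), have(k4), locked(d_lab_kitchen), open(d_office_kitchen), open(d_office_lab)}
  ∪ add   = {at(office), have(k2), have(k4), locked(d_lab_kitchen), open(d_office_kitchen), open(d_office_lab)}

== RESULT ==
["at(office)", "have(k2)", "have(k4)", "locked(d_lab_kitchen)", "open(d_office_kitchen)", "open(d_office_lab)"]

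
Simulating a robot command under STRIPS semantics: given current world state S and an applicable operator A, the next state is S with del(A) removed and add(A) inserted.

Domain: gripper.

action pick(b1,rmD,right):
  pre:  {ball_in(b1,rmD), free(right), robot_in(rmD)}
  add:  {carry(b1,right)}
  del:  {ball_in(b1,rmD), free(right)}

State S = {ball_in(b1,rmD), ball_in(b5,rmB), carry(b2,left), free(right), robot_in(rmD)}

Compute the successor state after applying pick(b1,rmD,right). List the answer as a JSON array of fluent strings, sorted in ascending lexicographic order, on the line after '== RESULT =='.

Compute (S \ del) ∪ add:
  pre ⊆ S: {ball_in(b1,rmD), free(right), robot_in(rmD)} ⊆ S  — applicable
  S \ del = {ball_in(b5,rmB), carry(b2,left), robot_in(rmD)}
  ∪ add   = {ball_in(b5,rmB), carry(b1,right), carry(b2,left), robot_in(rmD)}

== RESULT ==
["ball_in(b5,rmB)", "carry(b1,right)", "carry(b2,left)", "robot_in(rmD)"]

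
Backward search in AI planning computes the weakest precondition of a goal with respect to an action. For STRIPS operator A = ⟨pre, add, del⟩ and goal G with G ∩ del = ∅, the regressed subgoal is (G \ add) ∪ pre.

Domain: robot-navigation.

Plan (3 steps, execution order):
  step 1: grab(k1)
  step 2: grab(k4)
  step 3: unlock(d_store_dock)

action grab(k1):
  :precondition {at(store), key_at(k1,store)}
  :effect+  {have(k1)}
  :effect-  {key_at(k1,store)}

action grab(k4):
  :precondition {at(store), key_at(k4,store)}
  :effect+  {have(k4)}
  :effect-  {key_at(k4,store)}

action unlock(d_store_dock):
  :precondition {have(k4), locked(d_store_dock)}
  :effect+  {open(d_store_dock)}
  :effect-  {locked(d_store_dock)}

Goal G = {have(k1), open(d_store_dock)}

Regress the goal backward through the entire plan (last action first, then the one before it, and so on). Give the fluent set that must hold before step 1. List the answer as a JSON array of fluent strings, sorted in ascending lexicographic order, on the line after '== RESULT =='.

Regress step by step:
  through step 3 (unlock(d_store_dock)): drop {open(d_store_dock)}, keep {have(k1)}, require {have(k4), locked(d_store_dock)}
    → {have(k1), have(k4), locked(d_store_dock)}
  through step 2 (grab(k4)): drop {have(k4)}, keep {have(k1), locked(d_store_dock)}, require {at(store), key_at(k4,store)}
    → {at(store), have(k1), key_at(k4,store), locked(d_store_dock)}
  through step 1 (grab(k1)): drop {have(k1)}, keep {at(store), key_at(k4,store), locked(d_store_dock)}, require {at(store), key_at(k1,store)}
    → {at(store), key_at(k1,store), key_at(k4,store), locked(d_store_dock)}

== RESULT ==
["at(store)", "key_at(k1,store)", "key_at(k4,store)", "locked(d_store_dock)"]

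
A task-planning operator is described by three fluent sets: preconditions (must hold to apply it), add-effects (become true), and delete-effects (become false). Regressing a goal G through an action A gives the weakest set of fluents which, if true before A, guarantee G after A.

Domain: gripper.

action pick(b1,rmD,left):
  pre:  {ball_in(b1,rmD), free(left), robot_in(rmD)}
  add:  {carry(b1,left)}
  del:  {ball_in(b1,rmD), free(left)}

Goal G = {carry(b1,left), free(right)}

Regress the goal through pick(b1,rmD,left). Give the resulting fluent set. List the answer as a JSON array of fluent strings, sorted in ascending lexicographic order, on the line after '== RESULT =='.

Regress:
  G ∩ del = {}  (empty — regression defined)
  G \ add = {carry(b1,left), free(right)} \ {carry(b1,left)} = {free(right)}
  ∪ pre   = {free(right)} ∪ {ball_in(b1,rmD), free(left), robot_in(rmD)}
          = {ball_in(b1,rmD), free(left), free(right), robot_in(rmD)}

== RESULT ==
["ball_in(b1,rmD)", "free(left)", "free(right)", "robot_in(rmD)"]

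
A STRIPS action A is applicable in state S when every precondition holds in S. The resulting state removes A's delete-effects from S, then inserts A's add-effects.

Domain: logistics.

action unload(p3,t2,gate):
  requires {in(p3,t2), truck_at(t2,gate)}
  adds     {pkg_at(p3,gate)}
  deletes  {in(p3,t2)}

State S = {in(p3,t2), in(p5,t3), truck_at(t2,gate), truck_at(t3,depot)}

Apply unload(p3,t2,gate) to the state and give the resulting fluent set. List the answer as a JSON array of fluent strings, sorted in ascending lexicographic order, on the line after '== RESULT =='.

Progress:
  pre ⊆ S: {in(p3,t2), truck_at(t2,gate)} ⊆ S  — applicable
  S \ del = {in(p5,t3), truck_at(t2,gate), truck_at(t3,depot)}
  ∪ add   = {in(p5,t3), pkg_at(p3,gate), truck_at(t2,gate), truck_at(t3,depot)}

== RESULT ==
["in(p5,t3)", "pkg_at(p3,gate)", "truck_at(t2,gate)", "truck_at(t3,depot)"]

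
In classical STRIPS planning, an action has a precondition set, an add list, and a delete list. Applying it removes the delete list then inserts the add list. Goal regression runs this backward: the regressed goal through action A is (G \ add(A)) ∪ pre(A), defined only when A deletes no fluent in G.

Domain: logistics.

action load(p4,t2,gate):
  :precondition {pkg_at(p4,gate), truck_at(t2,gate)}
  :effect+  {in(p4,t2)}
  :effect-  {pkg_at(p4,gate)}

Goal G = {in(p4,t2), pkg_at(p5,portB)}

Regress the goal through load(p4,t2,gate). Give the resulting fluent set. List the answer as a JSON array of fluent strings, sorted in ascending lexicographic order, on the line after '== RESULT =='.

Compute (G \ add) ∪ pre:
  G ∩ del = {}  (empty — regression defined)
  G \ add = {in(p4,t2), pkg_at(p5,portB)} \ {in(p4,t2)} = {pkg_at(p5,portB)}
  ∪ pre   = {pkg_at(p5,portB)} ∪ {pkg_at(p4,gate), truck_at(t2,gate)}
          = {pkg_at(p4,gate), pkg_at(p5,portB), truck_at(t2,gate)}

== RESULT ==
["pkg_at(p4,gate)", "pkg_at(p5,portB)", "truck_at(t2,gate)"]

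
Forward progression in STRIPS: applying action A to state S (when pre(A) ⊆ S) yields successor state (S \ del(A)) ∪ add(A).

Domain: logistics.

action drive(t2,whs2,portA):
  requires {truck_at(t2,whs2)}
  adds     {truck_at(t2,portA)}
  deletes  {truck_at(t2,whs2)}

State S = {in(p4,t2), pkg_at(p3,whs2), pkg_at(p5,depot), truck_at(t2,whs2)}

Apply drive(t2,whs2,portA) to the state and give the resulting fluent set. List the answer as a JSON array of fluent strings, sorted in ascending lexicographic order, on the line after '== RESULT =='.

Progress:
  pre ⊆ S: {truck_at(t2,whs2)} ⊆ S  — applicable
  S \ del = {in(p4,t2), pkg_at(p3,whs2), pkg_at(p5,depot)}
  ∪ add   = {in(p4,t2), pkg_at(p3,whs2), pkg_at(p5,depot), truck_at(t2,portA)}

== RESULT ==
["in(p4,t2)", "pkg_at(p3,whs2)", "pkg_at(p5,depot)", "truck_at(t2,portA)"]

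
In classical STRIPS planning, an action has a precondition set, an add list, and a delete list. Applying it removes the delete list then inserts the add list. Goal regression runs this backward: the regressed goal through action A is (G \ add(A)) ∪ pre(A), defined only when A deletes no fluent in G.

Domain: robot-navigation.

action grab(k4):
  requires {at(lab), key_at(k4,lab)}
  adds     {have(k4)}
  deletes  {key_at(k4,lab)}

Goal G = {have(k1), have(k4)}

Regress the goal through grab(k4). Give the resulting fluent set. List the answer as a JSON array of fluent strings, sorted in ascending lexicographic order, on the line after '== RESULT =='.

Regress:
  G ∩ del = {}  (empty — regression defined)
  G \ add = {have(k1), have(k4)} \ {have(k4)} = {have(k1)}
  ∪ pre   = {have(k1)} ∪ {at(lab), key_at(k4,lab)}
          = {at(lab), have(k1), key_at(k4,lab)}

== RESULT ==
["at(lab)", "have(k1)", "key_at(k4,lab)"]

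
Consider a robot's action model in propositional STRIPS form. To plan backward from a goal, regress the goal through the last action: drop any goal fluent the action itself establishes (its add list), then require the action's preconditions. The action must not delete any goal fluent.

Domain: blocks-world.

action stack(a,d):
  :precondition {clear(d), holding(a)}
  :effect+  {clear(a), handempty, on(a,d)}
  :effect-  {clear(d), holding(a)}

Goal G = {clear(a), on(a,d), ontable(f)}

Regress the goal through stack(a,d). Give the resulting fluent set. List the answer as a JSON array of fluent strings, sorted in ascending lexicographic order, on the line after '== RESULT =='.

Compute (G \ add) ∪ pre:
  G ∩ del = {}  (empty — regression defined)
  G \ add = {clear(a), on(a,d), ontable(f)} \ {clear(a), handempty, on(a,d)} = {ontable(f)}
  ∪ pre   = {ontable(f)} ∪ {clear(d), holding(a)}
          = {clear(d), holding(a), ontable(f)}

== RESULT ==
["clear(d)", "holding(a)", "ontable(f)"]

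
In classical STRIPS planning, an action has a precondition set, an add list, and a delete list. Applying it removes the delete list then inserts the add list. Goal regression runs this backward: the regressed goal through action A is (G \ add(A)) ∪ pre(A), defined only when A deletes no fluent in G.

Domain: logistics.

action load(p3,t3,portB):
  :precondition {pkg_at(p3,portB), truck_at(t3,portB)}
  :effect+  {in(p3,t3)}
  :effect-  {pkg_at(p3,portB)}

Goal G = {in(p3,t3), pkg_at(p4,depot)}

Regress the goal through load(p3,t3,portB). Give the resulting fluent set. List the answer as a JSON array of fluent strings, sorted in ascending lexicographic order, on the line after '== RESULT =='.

Compute (G \ add) ∪ pre:
  G ∩ del = {}  (empty — regression defined)
  G \ add = {in(p3,t3), pkg_at(p4,depot)} \ {in(p3,t3)} = {pkg_at(p4,depot)}
  ∪ pre   = {pkg_at(p4,depot)} ∪ {pkg_at(p3,portB), truck_at(t3,portB)}
          = {pkg_at(p3,portB), pkg_at(p4,depot), truck_at(t3,portB)}

== RESULT ==
["pkg_at(p3,portB)", "pkg_at(p4,depot)", "truck_at(t3,portB)"]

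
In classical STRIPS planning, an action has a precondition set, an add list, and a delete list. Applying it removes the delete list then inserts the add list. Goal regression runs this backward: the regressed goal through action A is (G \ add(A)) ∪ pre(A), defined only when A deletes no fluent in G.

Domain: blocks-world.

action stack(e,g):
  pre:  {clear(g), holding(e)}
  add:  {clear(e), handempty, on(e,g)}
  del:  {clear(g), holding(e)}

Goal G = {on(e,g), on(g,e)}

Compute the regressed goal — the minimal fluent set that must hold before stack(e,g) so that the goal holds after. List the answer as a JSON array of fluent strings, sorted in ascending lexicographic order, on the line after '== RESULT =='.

Regress:
  G ∩ del = {}  (empty — regression defined)
  G \ add = {on(e,g), on(g,e)} \ {clear(e), handempty, on(e,g)} = {on(g,e)}
  ∪ pre   = {on(g,e)} ∪ {clear(g), holding(e)}
          = {clear(g), holding(e), on(g,e)}

== RESULT ==
["clear(g)", "holding(e)", "on(g,e)"]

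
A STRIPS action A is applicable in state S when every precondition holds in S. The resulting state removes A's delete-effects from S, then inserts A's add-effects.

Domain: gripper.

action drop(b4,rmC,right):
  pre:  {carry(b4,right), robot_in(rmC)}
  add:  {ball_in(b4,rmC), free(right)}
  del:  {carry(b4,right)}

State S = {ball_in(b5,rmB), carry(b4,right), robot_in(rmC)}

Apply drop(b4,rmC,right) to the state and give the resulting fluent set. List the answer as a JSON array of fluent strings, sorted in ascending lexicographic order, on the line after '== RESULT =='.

Compute (S \ del) ∪ add:
  pre ⊆ S: {carry(b4,right), robot_in(rmC)} ⊆ S  — applicable
  S \ del = {ball_in(b5,rmB), robot_in(rmC)}
  ∪ add   = {ball_in(b4,rmC), ball_in(b5,rmB), free(right), robot_in(rmC)}

== RESULT ==
["ball_in(b4,rmC)", "ball_in(b5,rmB)", "free(right)", "robot_in(rmC)"]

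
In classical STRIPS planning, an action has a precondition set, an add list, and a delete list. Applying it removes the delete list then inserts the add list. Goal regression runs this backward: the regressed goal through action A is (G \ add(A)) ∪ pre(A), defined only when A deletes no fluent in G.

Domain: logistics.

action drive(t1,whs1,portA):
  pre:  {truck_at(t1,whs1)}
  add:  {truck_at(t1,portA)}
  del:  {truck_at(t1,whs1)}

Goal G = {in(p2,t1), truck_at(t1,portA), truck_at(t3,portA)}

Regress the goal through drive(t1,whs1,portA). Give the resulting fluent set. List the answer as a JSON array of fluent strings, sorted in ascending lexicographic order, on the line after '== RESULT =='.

Regress:
  G ∩ del = {}  (empty — regression defined)
  G \ add = {in(p2,t1), truck_at(t1,portA), truck_at(t3,portA)} \ {truck_at(t1,portA)} = {in(p2,t1), truck_at(t3,portA)}
  ∪ pre   = {in(p2,t1), truck_at(t3,portA)} ∪ {truck_at(t1,whs1)}
          = {in(p2,t1), truck_at(t1,whs1), truck_at(t3,portA)}

== RESULT ==
["in(p2,t1)", "truck_at(t1,whs1)", "truck_at(t3,portA)"]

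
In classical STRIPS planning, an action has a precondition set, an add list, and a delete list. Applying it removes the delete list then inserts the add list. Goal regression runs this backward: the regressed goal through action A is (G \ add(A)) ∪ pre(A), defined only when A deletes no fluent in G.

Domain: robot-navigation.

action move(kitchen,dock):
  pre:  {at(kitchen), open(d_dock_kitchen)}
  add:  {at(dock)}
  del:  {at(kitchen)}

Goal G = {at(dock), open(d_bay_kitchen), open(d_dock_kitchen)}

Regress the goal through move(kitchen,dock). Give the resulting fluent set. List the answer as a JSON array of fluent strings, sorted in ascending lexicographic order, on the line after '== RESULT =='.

Regress:
  G ∩ del = {}  (empty — regression defined)
  G \ add = {at(dock), open(d_bay_kitchen), open(d_dock_kitchen)} \ {at(dock)} = {open(d_bay_kitchen), open(d_dock_kitchen)}
  ∪ pre   = {open(d_bay_kitchen), open(d_dock_kitchen)} ∪ {at(kitchen), open(d_dock_kitchen)}
          = {at(kitchen), open(d_bay_kitchen), open(d_dock_kitchen)}

== RESULT ==
["at(kitchen)", "open(d_bay_kitchen)", "open(d_dock_kitchen)"]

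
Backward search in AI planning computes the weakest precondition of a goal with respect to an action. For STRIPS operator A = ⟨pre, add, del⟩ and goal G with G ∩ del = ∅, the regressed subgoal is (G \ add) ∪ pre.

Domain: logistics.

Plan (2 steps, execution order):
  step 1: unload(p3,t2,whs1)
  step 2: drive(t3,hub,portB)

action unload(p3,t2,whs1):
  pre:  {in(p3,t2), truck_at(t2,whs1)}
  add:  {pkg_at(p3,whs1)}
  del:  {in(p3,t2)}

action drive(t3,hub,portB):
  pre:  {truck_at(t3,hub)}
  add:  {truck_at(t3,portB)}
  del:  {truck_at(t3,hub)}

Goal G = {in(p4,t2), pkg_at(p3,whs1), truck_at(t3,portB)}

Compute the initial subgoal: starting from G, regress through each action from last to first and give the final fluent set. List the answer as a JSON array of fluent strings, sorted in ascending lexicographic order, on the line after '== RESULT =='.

Regress step by step:
  through step 2 (drive(t3,hub,portB)): drop {truck_at(t3,portB)}, keep {in(p4,t2), pkg_at(p3,whs1)}, require {truck_at(t3,hub)}
    → {in(p4,t2), pkg_at(p3,whs1), truck_at(t3,hub)}
  through step 1 (unload(p3,t2,whs1)): drop {pkg_at(p3,whs1)}, keep {in(p4,t2), truck_at(t3,hub)}, require {in(p3,t2), truck_at(t2,whs1)}
    → {in(p3,t2), in(p4,t2), truck_at(t2,whs1), truck_at(t3,hub)}

== RESULT ==
["in(p3,t2)", "in(p4,t2)", "truck_at(t2,whs1)", "truck_at(t3,hub)"]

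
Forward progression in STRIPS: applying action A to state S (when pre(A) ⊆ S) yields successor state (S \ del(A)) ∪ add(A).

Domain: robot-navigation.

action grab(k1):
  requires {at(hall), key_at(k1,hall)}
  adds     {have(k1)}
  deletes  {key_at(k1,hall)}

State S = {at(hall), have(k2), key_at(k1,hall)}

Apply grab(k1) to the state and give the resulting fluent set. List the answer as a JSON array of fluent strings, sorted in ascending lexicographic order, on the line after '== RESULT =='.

Progress:
  pre ⊆ S: {at(hall), key_at(k1,hall)} ⊆ S  — applicable
  S \ del = {at(hall), have(k2)}
  ∪ add   = {at(hall), have(k1), have(k2)}

== RESULT ==
["at(hall)", "have(k1)", "have(k2)"]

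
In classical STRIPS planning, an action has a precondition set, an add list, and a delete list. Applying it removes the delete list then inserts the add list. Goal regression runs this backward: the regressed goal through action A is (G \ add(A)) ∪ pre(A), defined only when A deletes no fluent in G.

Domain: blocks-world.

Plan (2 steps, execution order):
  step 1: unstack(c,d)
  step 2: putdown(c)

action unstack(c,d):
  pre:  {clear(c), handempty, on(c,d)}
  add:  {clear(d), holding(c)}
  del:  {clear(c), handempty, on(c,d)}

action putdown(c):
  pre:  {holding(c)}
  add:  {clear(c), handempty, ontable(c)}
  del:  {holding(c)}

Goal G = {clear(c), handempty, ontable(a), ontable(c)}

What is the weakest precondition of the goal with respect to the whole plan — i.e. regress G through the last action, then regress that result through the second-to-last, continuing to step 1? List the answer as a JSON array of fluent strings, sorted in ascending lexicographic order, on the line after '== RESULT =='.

Regress step by step:
  through step 2 (putdown(c)): drop {clear(c), handempty, ontable(c)}, keep {ontable(a)}, require {holding(c)}
    → {holding(c), ontable(a)}
  through step 1 (unstack(c,d)): drop {holding(c)}, keep {ontable(a)}, require {clear(c), handempty, on(c,d)}
    → {clear(c), handempty, on(c,d), ontable(a)}

== RESULT ==
["clear(c)", "handempty", "on(c,d)", "ontable(a)"]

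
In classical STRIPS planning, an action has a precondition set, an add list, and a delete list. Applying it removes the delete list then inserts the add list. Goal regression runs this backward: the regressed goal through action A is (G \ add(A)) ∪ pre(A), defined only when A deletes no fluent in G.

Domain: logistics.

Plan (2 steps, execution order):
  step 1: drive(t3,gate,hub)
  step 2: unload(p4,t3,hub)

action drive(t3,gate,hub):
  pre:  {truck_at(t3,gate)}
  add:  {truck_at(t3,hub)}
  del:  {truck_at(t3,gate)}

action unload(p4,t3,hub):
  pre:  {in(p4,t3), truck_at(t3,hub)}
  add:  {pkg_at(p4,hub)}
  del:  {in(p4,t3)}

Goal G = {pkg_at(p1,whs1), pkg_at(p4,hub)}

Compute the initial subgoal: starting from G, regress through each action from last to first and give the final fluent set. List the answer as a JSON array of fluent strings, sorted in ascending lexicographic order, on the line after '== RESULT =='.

Work backward from the goal:
  through step 2 (unload(p4,t3,hub)): drop {pkg_at(p4,hub)}, keep {pkg_at(p1,whs1)}, require {in(p4,t3), truck_at(t3,hub)}
    → {in(p4,t3), pkg_at(p1,whs1), truck_at(t3,hub)}
  through step 1 (drive(t3,gate,hub)): drop {truck_at(t3,hub)}, keep {in(p4,t3), pkg_at(p1,whs1)}, require {truck_at(t3,gate)}
    → {in(p4,t3), pkg_at(p1,whs1), truck_at(t3,gate)}

== RESULT ==
["in(p4,t3)", "pkg_at(p1,whs1)", "truck_at(t3,gate)"]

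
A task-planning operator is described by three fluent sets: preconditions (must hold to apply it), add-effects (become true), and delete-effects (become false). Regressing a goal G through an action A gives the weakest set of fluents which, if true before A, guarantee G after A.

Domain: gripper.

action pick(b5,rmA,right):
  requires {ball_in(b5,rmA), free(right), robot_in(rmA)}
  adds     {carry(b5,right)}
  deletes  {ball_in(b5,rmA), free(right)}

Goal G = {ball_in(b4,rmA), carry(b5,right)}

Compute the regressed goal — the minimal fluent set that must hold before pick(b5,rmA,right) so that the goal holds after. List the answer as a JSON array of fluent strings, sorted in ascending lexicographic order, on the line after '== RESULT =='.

Regress:
  G ∩ del = {}  (empty — regression defined)
  G \ add = {ball_in(b4,rmA), carry(b5,right)} \ {carry(b5,right)} = {ball_in(b4,rmA)}
  ∪ pre   = {ball_in(b4,rmA)} ∪ {ball_in(b5,rmA), free(right), robot_in(rmA)}
          = {ball_in(b4,rmA), ball_in(b5,rmA), free(right), robot_in(rmA)}

== RESULT ==
["ball_in(b4,rmA)", "ball_in(b5,rmA)", "free(right)", "robot_in(rmA)"]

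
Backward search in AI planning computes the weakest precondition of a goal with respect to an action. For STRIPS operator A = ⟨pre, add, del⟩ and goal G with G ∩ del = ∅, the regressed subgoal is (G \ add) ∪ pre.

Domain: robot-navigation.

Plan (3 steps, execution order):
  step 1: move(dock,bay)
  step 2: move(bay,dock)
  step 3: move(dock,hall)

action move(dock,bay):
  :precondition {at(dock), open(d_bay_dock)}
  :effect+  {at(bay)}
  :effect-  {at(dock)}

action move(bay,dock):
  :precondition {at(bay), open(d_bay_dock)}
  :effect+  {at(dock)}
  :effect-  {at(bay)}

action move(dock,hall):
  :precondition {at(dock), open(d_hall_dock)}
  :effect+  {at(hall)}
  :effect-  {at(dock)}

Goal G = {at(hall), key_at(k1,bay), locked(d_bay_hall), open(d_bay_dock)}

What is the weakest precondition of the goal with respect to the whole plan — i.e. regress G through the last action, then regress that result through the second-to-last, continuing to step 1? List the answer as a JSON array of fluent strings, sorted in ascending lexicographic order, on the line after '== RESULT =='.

Regress step by step:
  through step 3 (move(dock,hall)): drop {at(hall)}, keep {key_at(k1,bay), locked(d_bay_hall), open(d_bay_dock)}, require {at(dock), open(d_hall_dock)}
    → {at(dock), key_at(k1,bay), locked(d_bay_hall), open(d_bay_dock), open(d_hall_dock)}
  through step 2 (move(bay,dock)): drop {at(dock)}, keep {key_at(k1,bay), locked(d_bay_hall), open(d_bay_dock), open(d_hall_dock)}, require {at(bay), open(d_bay_dock)}
    → {at(bay), key_at(k1,bay), locked(d_bay_hall), open(d_bay_dock), open(d_hall_dock)}
  through step 1 (move(dock,bay)): drop {at(bay)}, keep {key_at(k1,bay), locked(d_bay_hall), open(d_bay_dock), open(d_hall_dock)}, require {at(dock), open(d_bay_dock)}
    → {at(dock), key_at(k1,bay), locked(d_bay_hall), open(d_bay_dock), open(d_hall_dock)}

== RESULT ==
["at(dock)", "key_at(k1,bay)", "locked(d_bay_hall)", "open(d_bay_dock)", "open(d_hall_dock)"]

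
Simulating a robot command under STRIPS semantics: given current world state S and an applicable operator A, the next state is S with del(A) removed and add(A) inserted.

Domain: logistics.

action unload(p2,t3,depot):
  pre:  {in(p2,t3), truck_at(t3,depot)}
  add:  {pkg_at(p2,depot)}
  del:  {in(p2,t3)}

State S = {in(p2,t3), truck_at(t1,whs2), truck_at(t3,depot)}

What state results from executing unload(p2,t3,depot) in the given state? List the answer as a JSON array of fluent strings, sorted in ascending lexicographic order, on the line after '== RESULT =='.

Progress:
  pre ⊆ S: {in(p2,t3), truck_at(t3,depot)} ⊆ S  — applicable
  S \ del = {truck_at(t1,whs2), truck_at(t3,depot)}
  ∪ add   = {pkg_at(p2,depot), truck_at(t1,whs2), truck_at(t3,depot)}

== RESULT ==
["pkg_at(p2,depot)", "truck_at(t1,whs2)", "truck_at(t3,depot)"]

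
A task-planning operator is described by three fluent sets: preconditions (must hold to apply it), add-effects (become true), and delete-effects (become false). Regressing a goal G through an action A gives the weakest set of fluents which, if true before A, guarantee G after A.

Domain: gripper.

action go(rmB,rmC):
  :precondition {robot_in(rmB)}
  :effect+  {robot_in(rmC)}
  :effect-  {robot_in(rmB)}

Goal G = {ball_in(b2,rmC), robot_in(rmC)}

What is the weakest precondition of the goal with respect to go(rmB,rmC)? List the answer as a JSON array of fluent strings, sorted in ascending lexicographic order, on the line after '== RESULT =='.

Regress:
  G ∩ del = {}  (empty — regression defined)
  G \ add = {ball_in(b2,rmC), robot_in(rmC)} \ {robot_in(rmC)} = {ball_in(b2,rmC)}
  ∪ pre   = {ball_in(b2,rmC)} ∪ {robot_in(rmB)}
          = {ball_in(b2,rmC), robot_in(rmB)}

== RESULT ==
["ball_in(b2,rmC)", "robot_in(rmB)"]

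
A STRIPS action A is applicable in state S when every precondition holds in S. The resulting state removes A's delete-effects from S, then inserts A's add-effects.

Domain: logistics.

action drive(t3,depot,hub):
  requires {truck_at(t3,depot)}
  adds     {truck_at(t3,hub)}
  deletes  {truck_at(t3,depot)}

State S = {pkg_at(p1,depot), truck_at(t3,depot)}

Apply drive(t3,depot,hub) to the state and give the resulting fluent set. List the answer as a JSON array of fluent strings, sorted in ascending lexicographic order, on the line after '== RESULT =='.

Compute (S \ del) ∪ add:
  pre ⊆ S: {truck_at(t3,depot)} ⊆ S  — applicable
  S \ del = {pkg_at(p1,depot)}
  ∪ add   = {pkg_at(p1,depot), truck_at(t3,hub)}

== RESULT ==
["pkg_at(p1,depot)", "truck_at(t3,hub)"]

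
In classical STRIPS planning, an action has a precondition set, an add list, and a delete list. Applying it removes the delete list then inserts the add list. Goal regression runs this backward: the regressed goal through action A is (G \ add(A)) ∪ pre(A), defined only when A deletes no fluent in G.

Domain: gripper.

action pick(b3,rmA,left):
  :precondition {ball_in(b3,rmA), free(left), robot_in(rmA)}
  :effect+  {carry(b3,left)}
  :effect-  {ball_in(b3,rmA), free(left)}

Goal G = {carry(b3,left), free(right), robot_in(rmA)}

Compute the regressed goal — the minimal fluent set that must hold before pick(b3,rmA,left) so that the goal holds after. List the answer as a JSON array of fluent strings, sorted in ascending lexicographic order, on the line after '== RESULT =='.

Compute (G \ add) ∪ pre:
  G ∩ del = {}  (empty — regression defined)
  G \ add = {carry(b3,left), free(right), robot_in(rmA)} \ {carry(b3,left)} = {free(right), robot_in(rmA)}
  ∪ pre   = {free(right), robot_in(rmA)} ∪ {ball_in(b3,rmA), free(left), robot_in(rmA)}
          = {ball_in(b3,rmA), free(left), free(right), robot_in(rmA)}

== RESULT ==
["ball_in(b3,rmA)", "free(left)", "free(right)", "robot_in(rmA)"]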